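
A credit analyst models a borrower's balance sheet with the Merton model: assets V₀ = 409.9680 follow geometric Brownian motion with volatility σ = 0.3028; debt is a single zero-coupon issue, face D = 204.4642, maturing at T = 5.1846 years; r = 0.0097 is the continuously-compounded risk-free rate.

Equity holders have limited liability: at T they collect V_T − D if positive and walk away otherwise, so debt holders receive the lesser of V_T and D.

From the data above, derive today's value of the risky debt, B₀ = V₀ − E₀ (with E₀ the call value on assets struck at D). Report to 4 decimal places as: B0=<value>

Apply the equity-as-call identities (strike 204.4642, horizon 5.1846 years):
d₁ = [ln(V₀/D) + (r + σ²/2)T] / (σ√T)
   = [ln(409.9680/204.4642) + (0.0097 + 0.5·0.3028²)·5.1846] / (0.3028·√5.1846)
   = [0.695686 + 0.287973] / 0.689467 = 1.426695
d₂ = d₁ − σ√T = 1.426695 − 0.689467 = 0.737228
N(d₁) = 0.923166,  N(d₂) = 0.769508,  e^(−rT) = 0.950953
E₀ = V₀·N(d₁) − D·e^(−rT)·N(d₂)
   = 409.9680·0.923166 − 204.4642·0.950953·0.769508 = 228.848586
B₀ = V₀ − E₀ = 409.9680 − 228.848586 = 181.119414

B0=181.1194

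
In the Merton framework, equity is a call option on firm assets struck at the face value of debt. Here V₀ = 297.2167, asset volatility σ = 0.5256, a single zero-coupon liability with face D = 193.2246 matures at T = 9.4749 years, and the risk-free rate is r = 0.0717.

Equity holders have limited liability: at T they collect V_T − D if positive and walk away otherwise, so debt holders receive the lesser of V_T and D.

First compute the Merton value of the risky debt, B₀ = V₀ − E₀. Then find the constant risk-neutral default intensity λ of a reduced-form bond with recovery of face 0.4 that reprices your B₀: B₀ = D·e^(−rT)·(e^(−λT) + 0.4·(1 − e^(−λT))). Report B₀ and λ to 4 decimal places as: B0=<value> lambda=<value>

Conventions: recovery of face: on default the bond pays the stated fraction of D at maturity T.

B0=64.2373 lambda=0.0900

Work the structural quantities from V₀ = 297.2167 against face 193.2246:
d₁ = [ln(V₀/D) + (r + σ²/2)T] / (σ√T)
   = [ln(297.2167/193.2246) + (0.0717 + 0.5·0.5256²)·9.4749] / (0.5256·√9.4749)
   = [0.430608 + 1.988096] / 1.617866 = 1.494996
d₂ = d₁ − σ√T = 1.494996 − 1.617866 = -0.122870
N(d₁) = 0.932542,  N(d₂) = 0.451105,  e^(−rT) = 0.506946
E₀ = V₀·N(d₁) − D·e^(−rT)·N(d₂)
   = 297.2167·0.932542 − 193.2246·0.506946·0.451105 = 232.979391
B₀ = V₀ − E₀ = 297.2167 − 232.979391 = 64.237309
e^(−λT) = (B₀·e^(rT)/D − 0.4)/(1 − 0.4) = (64.2373·1.972596/193.2246 − 0.4)/0.6 = 0.42631206
λ = −ln(0.42631206)/9.4749 = 0.089983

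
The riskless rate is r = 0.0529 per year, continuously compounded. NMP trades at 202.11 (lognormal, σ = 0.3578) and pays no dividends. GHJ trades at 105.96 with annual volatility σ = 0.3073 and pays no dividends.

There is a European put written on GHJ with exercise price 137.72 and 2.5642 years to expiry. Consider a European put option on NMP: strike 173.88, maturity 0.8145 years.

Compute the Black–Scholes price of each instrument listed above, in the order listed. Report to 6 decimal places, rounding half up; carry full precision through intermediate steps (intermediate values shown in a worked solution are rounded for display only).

price(GHJ put K=137.72) = 29.834103
price(NMP put K=173.88) = 9.933830

[GHJ put K=137.72]
σ√T = 0.3073·√2.5642 = 0.492083
d₁ = (ln(S/K) + (r+σ²/2)T) / (σ√T) = (ln(105.96/137.72) + (0.0529+0.3073²/2)·2.5642) / 0.492083 = (-0.262161 + 0.256719) / 0.492083 = -0.011059
d₂ = d₁ − σ√T = -0.011059 − 0.492083 = -0.503142
e^{−rT} = 0.873152
N(−d₁) = 0.504412,  N(−d₂) = 0.692568
price = K·e^{−rT}·N(−d₂) − S·N(−d₁) = 83.281572 − 53.447469 = 29.834103
[NMP put K=173.88]
σ√T = 0.3578·√0.8145 = 0.322913
d₁ = (ln(S/K) + (r+σ²/2)T) / (σ√T) = (ln(202.11/173.88) + (0.0529+0.3578²/2)·0.8145) / 0.322913 = (0.150447 + 0.095224) / 0.322913 = 0.760793
d₂ = d₁ − σ√T = 0.760793 − 0.322913 = 0.437880
e^{−rT} = 0.957828
N(−d₁) = 0.223390,  N(−d₂) = 0.330737
price = K·e^{−rT}·N(−d₂) − S·N(−d₁) = 55.083239 − 45.149409 = 9.933830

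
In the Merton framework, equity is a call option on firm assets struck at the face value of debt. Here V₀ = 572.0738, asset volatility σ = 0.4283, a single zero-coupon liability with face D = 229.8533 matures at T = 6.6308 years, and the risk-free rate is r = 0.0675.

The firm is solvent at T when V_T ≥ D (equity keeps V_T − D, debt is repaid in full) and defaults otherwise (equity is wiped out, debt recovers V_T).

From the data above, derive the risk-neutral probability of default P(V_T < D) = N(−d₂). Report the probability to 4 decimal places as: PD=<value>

With assets at 572.0738 and a single debt payment of 229.8533 at 6.6308 years:
d₁ = [ln(V₀/D) + (r + σ²/2)T] / (σ√T)
   = [ln(572.0738/229.8533) + (0.0675 + 0.5·0.4283²)·6.6308] / (0.4283·√6.6308)
   = [0.911827 + 1.055759] / 1.102887 = 1.784032
d₂ = d₁ − σ√T = 1.784032 − 1.102887 = 0.681145
risk-neutral PD = N(−d₂) = N(-0.681145) = 0.247890

PD=0.2479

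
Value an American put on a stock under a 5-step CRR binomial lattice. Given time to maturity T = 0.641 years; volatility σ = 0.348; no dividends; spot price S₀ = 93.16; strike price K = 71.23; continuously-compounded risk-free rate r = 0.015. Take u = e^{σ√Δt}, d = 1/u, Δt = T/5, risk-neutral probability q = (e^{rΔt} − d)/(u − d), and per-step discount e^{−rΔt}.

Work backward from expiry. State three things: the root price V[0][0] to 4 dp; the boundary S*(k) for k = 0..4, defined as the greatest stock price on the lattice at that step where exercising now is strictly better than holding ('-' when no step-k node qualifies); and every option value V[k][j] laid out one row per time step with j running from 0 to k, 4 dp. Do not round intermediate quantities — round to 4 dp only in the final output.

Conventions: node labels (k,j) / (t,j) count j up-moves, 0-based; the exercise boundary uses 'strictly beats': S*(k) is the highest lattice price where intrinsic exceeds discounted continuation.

Δt=0.12820  u=1.13270  d=0.88285  q=0.47659  discount=0.99808
step 5 (expiry): payoffs max(K−S,0) = 21.2656 7.1255 0.0000 0.0000 0.0000 0.0000
step 4: (k=4,j=0): S=56.5945, K−S=14.6355, hold=14.4986 ⇒ V=14.6355 exercise | (k=4,j=1): S=72.6109, K−S=0.0000, hold=3.7224 ⇒ V=3.7224 continue | (k=4,j=2): S=93.1600, K−S=0.0000, hold=0.0000 ⇒ V=0.0000 continue | (k=4,j=3): S=119.5245, K−S=0.0000, hold=0.0000 ⇒ V=0.0000 continue | (k=4,j=4): S=153.3502, K−S=0.0000, hold=0.0000 ⇒ V=0.0000 continue  boundary S*=56.5945
step 3: (k=3,j=0): S=64.1045, K−S=7.1255, hold=9.4162 ⇒ V=9.4162 continue | (k=3,j=1): S=82.2462, K−S=0.0000, hold=1.9446 ⇒ V=1.9446 continue | (k=3,j=2): S=105.5221, K−S=0.0000, hold=0.0000 ⇒ V=0.0000 continue | (k=3,j=3): S=135.3850, K−S=0.0000, hold=0.0000 ⇒ V=0.0000 continue  boundary S*=-
step 2: (k=2,j=0): S=72.6109, K−S=0.0000, hold=5.8440 ⇒ V=5.8440 continue | (k=2,j=1): S=93.1600, K−S=0.0000, hold=1.0158 ⇒ V=1.0158 continue | (k=2,j=2): S=119.5245, K−S=0.0000, hold=0.0000 ⇒ V=0.0000 continue  boundary S*=-
step 1: (k=1,j=0): S=82.2462, K−S=0.0000, hold=3.5361 ⇒ V=3.5361 continue | (k=1,j=1): S=105.5221, K−S=0.0000, hold=0.5307 ⇒ V=0.5307 continue  boundary S*=-
step 0: (k=0,j=0): S=93.1600, K−S=0.0000, hold=2.0997 ⇒ V=2.0997 continue  boundary S*=-

price = 2.0997
boundary = - - - - 56.5945
tree:
2.0997
3.5361 0.5307
5.8440 1.0158 0.0000
9.4162 1.9446 0.0000 0.0000
14.6355 3.7224 0.0000 0.0000 0.0000
21.2656 7.1255 0.0000 0.0000 0.0000 0.0000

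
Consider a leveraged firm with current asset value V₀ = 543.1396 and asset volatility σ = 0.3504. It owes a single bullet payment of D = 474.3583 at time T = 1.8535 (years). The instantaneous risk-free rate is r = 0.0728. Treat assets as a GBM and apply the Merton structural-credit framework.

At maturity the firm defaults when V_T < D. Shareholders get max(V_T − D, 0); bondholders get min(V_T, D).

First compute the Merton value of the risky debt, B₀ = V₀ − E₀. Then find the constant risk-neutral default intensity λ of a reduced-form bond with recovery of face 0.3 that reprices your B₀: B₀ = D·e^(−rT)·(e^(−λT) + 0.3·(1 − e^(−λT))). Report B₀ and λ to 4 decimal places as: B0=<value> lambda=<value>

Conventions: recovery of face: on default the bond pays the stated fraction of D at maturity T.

B0=374.7946 lambda=0.0794

With assets at 543.1396 and a single debt payment of 474.3583 at 1.8535 years:
d₁ = [ln(V₀/D) + (r + σ²/2)T] / (σ√T)
   = [ln(543.1396/474.3583) + (0.0728 + 0.5·0.3504²)·1.8535] / (0.3504·√1.8535)
   = [0.135403 + 0.248721] / 0.477046 = 0.805215
d₂ = d₁ − σ√T = 0.805215 − 0.477046 = 0.328169
N(d₁) = 0.789652,  N(d₂) = 0.628608,  e^(−rT) = 0.873773
E₀ = V₀·N(d₁) − D·e^(−rT)·N(d₂)
   = 543.1396·0.789652 − 474.3583·0.873773·0.628608 = 168.345038
B₀ = V₀ − E₀ = 543.1396 − 168.345038 = 374.794562
e^(−λT) = (B₀·e^(rT)/D − 0.3)/(1 − 0.3) = (374.7946·1.144462/474.3583 − 0.3)/0.7 = 0.86321352
λ = −ln(0.86321352)/1.8535 = 0.079360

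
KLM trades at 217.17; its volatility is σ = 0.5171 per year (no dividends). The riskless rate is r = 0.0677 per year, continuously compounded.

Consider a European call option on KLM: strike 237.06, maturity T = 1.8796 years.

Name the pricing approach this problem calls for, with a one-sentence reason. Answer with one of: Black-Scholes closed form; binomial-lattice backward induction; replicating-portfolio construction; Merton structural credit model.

framework: Black-Scholes closed form

Key observation: the strike-237.06 call on KLM is European-exercise on a continuously-modelled lognormal underlying, so its value is a single closed-form evaluation.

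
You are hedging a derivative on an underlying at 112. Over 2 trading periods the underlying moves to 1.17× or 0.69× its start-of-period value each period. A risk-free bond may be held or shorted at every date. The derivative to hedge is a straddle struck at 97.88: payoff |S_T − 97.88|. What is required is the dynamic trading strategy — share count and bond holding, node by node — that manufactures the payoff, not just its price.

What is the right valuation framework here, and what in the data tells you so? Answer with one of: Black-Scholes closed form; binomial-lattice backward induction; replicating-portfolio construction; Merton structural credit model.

framework: replicating-portfolio construction

Key observation: a price alone would not answer the question — the per-node share/bond construction on the spot-112, 1.17/0.69 tree is required, and only the replicating-portfolio method yields it.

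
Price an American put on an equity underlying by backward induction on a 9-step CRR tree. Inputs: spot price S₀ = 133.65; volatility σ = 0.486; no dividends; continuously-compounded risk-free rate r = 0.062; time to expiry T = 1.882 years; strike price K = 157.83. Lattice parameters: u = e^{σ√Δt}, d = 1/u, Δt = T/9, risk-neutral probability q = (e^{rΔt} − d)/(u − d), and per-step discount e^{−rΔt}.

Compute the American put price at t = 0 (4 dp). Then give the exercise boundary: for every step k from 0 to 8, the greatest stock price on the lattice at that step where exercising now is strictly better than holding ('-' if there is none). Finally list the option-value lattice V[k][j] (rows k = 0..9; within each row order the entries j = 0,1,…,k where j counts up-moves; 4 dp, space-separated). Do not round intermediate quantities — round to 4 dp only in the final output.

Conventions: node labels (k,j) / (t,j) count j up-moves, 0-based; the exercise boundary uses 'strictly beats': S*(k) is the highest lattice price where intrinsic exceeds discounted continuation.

price = 42.5364
boundary = - - 85.6905 68.6143 85.6905 68.6143 85.6905 107.0165 85.6905
tree:
42.5364
56.2331 28.4955
72.1395 40.1153 16.3748
89.2157 54.7581 24.9570 7.2938
102.8890 72.1395 36.9613 12.3117 1.9215
113.8376 89.2157 52.8149 20.3715 3.6992 0.0000
122.6043 102.8890 72.1395 32.8064 7.1216 0.0000 0.0000
129.6240 113.8376 89.2157 50.8135 13.7102 0.0000 0.0000 0.0000
135.2448 122.6043 102.8890 72.1395 26.3944 0.0000 0.0000 0.0000 0.0000
139.7455 129.6240 113.8376 89.2157 50.8135 0.0000 0.0000 0.0000 0.0000 0.0000

Δt=0.20911  u=1.24887  d=0.80072  q=0.47379  discount=0.98712
step 9 (expiry): payoffs max(K−S,0) = 139.7455 129.6240 113.8376 89.2157 50.8135 0.0000 0.0000 0.0000 0.0000 0.0000
step 8: (k=8,j=0): S=22.5852, K−S=135.2448, hold=133.2118 ⇒ V=135.2448 exercise | (k=8,j=1): S=35.2257, K−S=122.6043, hold=120.5712 ⇒ V=122.6043 exercise | (k=8,j=2): S=54.9410, K−S=102.8890, hold=100.8560 ⇒ V=102.8890 exercise | (k=8,j=3): S=85.6905, K−S=72.1395, hold=70.1065 ⇒ V=72.1395 exercise | (k=8,j=4): S=133.6500, K−S=24.1800, hold=26.3944 ⇒ V=26.3944 continue | (k=8,j=5): S=208.4516, K−S=0.0000, hold=0.0000 ⇒ V=0.0000 continue | (k=8,j=6): S=325.1185, K−S=0.0000, hold=0.0000 ⇒ V=0.0000 continue | (k=8,j=7): S=507.0818, K−S=0.0000, hold=0.0000 ⇒ V=0.0000 continue | (k=8,j=8): S=790.8870, K−S=0.0000, hold=0.0000 ⇒ V=0.0000 continue  boundary S*=85.6905
step 7: (k=7,j=0): S=28.2060, K−S=129.6240, hold=127.5909 ⇒ V=129.6240 exercise | (k=7,j=1): S=43.9924, K−S=113.8376, hold=111.8045 ⇒ V=113.8376 exercise | (k=7,j=2): S=68.6143, K−S=89.2157, hold=87.1827 ⇒ V=89.2157 exercise | (k=7,j=3): S=107.0165, K−S=50.8135, hold=49.8161 ⇒ V=50.8135 exercise | (k=7,j=4): S=166.9118, K−S=0.0000, hold=13.7102 ⇒ V=13.7102 continue | (k=7,j=5): S=260.3296, K−S=0.0000, hold=0.0000 ⇒ V=0.0000 continue | (k=7,j=6): S=406.0316, K−S=0.0000, hold=0.0000 ⇒ V=0.0000 continue | (k=7,j=7): S=633.2807, K−S=0.0000, hold=0.0000 ⇒ V=0.0000 continue  boundary S*=107.0165
step 6: (k=6,j=0): S=35.2257, K−S=122.6043, hold=120.5712 ⇒ V=122.6043 exercise | (k=6,j=1): S=54.9410, K−S=102.8890, hold=100.8560 ⇒ V=102.8890 exercise | (k=6,j=2): S=85.6905, K−S=72.1395, hold=70.1065 ⇒ V=72.1395 exercise | (k=6,j=3): S=133.6500, K−S=24.1800, hold=32.8064 ⇒ V=32.8064 continue | (k=6,j=4): S=208.4516, K−S=0.0000, hold=7.1216 ⇒ V=7.1216 continue | (k=6,j=5): S=325.1185, K−S=0.0000, hold=0.0000 ⇒ V=0.0000 continue | (k=6,j=6): S=507.0818, K−S=0.0000, hold=0.0000 ⇒ V=0.0000 continue  boundary S*=85.6905
step 5: (k=5,j=0): S=43.9924, K−S=113.8376, hold=111.8045 ⇒ V=113.8376 exercise | (k=5,j=1): S=68.6143, K−S=89.2157, hold=87.1827 ⇒ V=89.2157 exercise | (k=5,j=2): S=107.0165, K−S=50.8135, hold=52.8149 ⇒ V=52.8149 continue | (k=5,j=3): S=166.9118, K−S=0.0000, hold=20.3715 ⇒ V=20.3715 continue | (k=5,j=4): S=260.3296, K−S=0.0000, hold=3.6992 ⇒ V=3.6992 continue | (k=5,j=5): S=406.0316, K−S=0.0000, hold=0.0000 ⇒ V=0.0000 continue  boundary S*=68.6143
step 4: (k=4,j=0): S=54.9410, K−S=102.8890, hold=100.8560 ⇒ V=102.8890 exercise | (k=4,j=1): S=85.6905, K−S=72.1395, hold=71.0425 ⇒ V=72.1395 exercise | (k=4,j=2): S=133.6500, K−S=24.1800, hold=36.9613 ⇒ V=36.9613 continue | (k=4,j=3): S=208.4516, K−S=0.0000, hold=12.3117 ⇒ V=12.3117 continue | (k=4,j=4): S=325.1185, K−S=0.0000, hold=1.9215 ⇒ V=1.9215 continue  boundary S*=85.6905
step 3: (k=3,j=0): S=68.6143, K−S=89.2157, hold=87.1827 ⇒ V=89.2157 exercise | (k=3,j=1): S=107.0165, K−S=50.8135, hold=54.7581 ⇒ V=54.7581 continue | (k=3,j=2): S=166.9118, K−S=0.0000, hold=24.9570 ⇒ V=24.9570 continue | (k=3,j=3): S=260.3296, K−S=0.0000, hold=7.2938 ⇒ V=7.2938 continue  boundary S*=68.6143
step 2: (k=2,j=0): S=85.6905, K−S=72.1395, hold=71.9513 ⇒ V=72.1395 exercise | (k=2,j=1): S=133.6500, K−S=24.1800, hold=40.1153 ⇒ V=40.1153 continue | (k=2,j=2): S=208.4516, K−S=0.0000, hold=16.3748 ⇒ V=16.3748 continue  boundary S*=85.6905
step 1: (k=1,j=0): S=107.0165, K−S=50.8135, hold=56.2331 ⇒ V=56.2331 continue | (k=1,j=1): S=166.9118, K−S=0.0000, hold=28.4955 ⇒ V=28.4955 continue  boundary S*=-
step 0: (k=0,j=0): S=133.6500, K−S=24.1800, hold=42.5364 ⇒ V=42.5364 continue  boundary S*=-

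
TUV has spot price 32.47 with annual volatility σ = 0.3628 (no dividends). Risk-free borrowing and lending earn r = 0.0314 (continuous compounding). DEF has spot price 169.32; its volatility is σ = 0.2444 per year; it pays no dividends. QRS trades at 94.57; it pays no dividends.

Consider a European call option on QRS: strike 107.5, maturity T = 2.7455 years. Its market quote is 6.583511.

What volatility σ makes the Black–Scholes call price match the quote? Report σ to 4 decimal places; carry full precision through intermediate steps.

sigma = 0.1327

At σ = 0.1327 the Black–Scholes value reproduces the quote:
σ√T = 0.1327·√2.7455 = 0.219878
d₁ = (ln(S/K) + (r+σ²/2)T) / (σ√T) = (ln(94.57/107.5) + (0.0314+0.1327²/2)·2.7455) / 0.219878 = (-0.128151 + 0.110382) / 0.219878 = -0.080812
d₂ = d₁ − σ√T = -0.080812 − 0.219878 = -0.300690
e^{−rT} = 0.917403
N(d₁) = 0.467796,  N(d₂) = 0.381826
V = S·N(d₁) − K·e^{−rT}·N(d₂) = 44.239456 − 37.655946 = 6.583511 (equal to the quote); since ∂V/∂σ > 0 for all σ, the implied volatility is unique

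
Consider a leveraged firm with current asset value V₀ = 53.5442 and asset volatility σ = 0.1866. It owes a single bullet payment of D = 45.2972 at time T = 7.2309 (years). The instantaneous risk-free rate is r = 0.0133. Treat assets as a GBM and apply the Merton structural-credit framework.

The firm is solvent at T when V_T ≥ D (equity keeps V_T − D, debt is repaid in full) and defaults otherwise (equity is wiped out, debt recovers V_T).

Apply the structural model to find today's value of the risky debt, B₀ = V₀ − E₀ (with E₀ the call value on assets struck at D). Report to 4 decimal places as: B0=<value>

B0=36.7368

With assets at 53.5442 and a single debt payment of 45.2972 at 7.2309 years:
d₁ = [ln(V₀/D) + (r + σ²/2)T] / (σ√T)
   = [ln(53.5442/45.2972) + (0.0133 + 0.5·0.1866²)·7.2309] / (0.1866·√7.2309)
   = [0.167262 + 0.222059] / 0.501774 = 0.775891
d₂ = d₁ − σ√T = 0.775891 − 0.501774 = 0.274117
N(d₁) = 0.781093,  N(d₂) = 0.608003,  e^(−rT) = 0.908309
E₀ = V₀·N(d₁) − D·e^(−rT)·N(d₂)
   = 53.5442·0.781093 − 45.2972·0.908309·0.608003 = 16.807447
B₀ = V₀ − E₀ = 53.5442 − 16.807447 = 36.736753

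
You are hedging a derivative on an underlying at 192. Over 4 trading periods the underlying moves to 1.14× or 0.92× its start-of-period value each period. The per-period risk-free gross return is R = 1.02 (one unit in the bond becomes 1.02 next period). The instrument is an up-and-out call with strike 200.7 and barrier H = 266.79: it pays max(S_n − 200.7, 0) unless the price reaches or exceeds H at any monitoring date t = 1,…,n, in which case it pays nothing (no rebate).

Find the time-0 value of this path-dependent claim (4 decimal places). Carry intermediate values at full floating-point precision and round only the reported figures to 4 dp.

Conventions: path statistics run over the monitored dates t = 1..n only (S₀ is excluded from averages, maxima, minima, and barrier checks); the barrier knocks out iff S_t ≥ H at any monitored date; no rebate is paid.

price = 12.2370

Under the martingale measure an up-move has probability p* = 0.4545; value the claim as the probability-weighted average of per-path payoffs, discounted 4 periods at R = 1.02.
Enumerate all 2^4 = 16 price paths (U = up ×1.14, D = down ×0.92); each path with k up-moves has probability p*^k·(1−p*)^(4−k).
DDDD: M=176.6400, payoff=0.0000, prob=0.088519
UDDD: M=218.8800, payoff=0.0000, prob=0.073765
DUDD: M=201.3696, payoff=0.0000, prob=0.073765
UUDD: M=249.5232, payoff=10.4964, prob=0.061471
DDUD: M=185.2600, payoff=0.0000, prob=0.073765
UDUD: M=229.5613, payoff=10.4964, prob=0.061471
DUUD: M=229.5613, payoff=10.4964, prob=0.061471
UUUD: M=284.4564, payoff=0.0000, prob=0.051226
DDDU: M=176.6400, payoff=0.0000, prob=0.073765
UDDU: M=218.8800, payoff=10.4964, prob=0.061471
DUDU: M=211.1964, payoff=10.4964, prob=0.061471
UUDU: M=261.6999, payoff=60.9999, prob=0.051226
DDUU: M=211.1964, payoff=10.4964, prob=0.061471
UDUU: M=261.6999, payoff=60.9999, prob=0.051226
DUUU: M=261.6999, payoff=60.9999, prob=0.051226
UUUU: M=324.2804, payoff=0.0000, prob=0.042688
Price = Σ prob·payoff / R^4 = 13.245721 / 1.082432 = 12.2370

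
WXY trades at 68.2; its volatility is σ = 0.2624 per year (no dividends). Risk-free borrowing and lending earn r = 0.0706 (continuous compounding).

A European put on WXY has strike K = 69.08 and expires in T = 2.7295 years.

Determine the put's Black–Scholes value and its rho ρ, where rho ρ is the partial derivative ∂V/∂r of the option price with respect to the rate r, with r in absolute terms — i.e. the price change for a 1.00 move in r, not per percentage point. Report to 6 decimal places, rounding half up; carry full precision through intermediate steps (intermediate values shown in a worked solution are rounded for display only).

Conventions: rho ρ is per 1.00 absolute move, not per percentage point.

price = 6.020372
ρ = -65.538173

σ√T = 0.2624·√2.7295 = 0.433516
d₁ = (ln(S/K) + (r+σ²/2)T) / (σ√T) = (ln(68.2/69.08) + (0.0706+0.2624²/2)·2.7295) / 0.433516 = (-0.012821 + 0.286671) / 0.433516 = 0.631695
d₂ = d₁ − σ√T = 0.631695 − 0.433516 = 0.198179
e^{−rT} = 0.824727
N(−d₁) = 0.263793,  N(−d₂) = 0.421452
Put price V = K·e^{−rT}·N(−d₂) − S·N(−d₁) = 24.011054 − 17.990682 = 6.020372
ρ = −K·T·e^{−rT}·N(−d₂) = -65.538173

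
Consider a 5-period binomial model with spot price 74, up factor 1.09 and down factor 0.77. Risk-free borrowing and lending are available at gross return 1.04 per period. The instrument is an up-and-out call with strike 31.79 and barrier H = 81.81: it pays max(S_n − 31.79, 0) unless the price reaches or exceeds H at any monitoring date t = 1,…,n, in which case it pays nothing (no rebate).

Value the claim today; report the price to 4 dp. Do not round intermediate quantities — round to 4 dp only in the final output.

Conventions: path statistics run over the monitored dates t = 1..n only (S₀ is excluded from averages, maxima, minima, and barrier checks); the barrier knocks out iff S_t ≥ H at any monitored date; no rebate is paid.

price = 8.6116

No-arbitrage gives p* = (R−d)/(u−d) = 0.8438: enumerate every path, weight its payoff by its p*-probability, and discount by R^5.
Enumerate all 2^5 = 32 price paths (U = up ×1.09, D = down ×0.77); each path with k up-moves has probability p*^k·(1−p*)^(5−k).
DDDDD: M=56.9800, payoff=0.0000, prob=0.000093
UDDDD: M=80.6600, payoff=0.0000, prob=0.000503
DUDDD: M=62.1082, payoff=0.0000, prob=0.000503
UUDDD: M=87.9194, payoff=0.0000, prob=0.002716
DDUDD: M=56.9800, payoff=0.0000, prob=0.000503
UDUDD: M=80.6600, payoff=8.3481, prob=0.002716
DUUDD: M=67.6979, payoff=8.3481, prob=0.002716
UUUDD: M=95.8321, payoff=0.0000, prob=0.014665
DDDUD: M=56.9800, payoff=0.0000, prob=0.000503
UDDUD: M=80.6600, payoff=8.3481, prob=0.002716
DUDUD: M=62.1082, payoff=8.3481, prob=0.002716
UUDUD: M=87.9194, payoff=0.0000, prob=0.014665
DDUUD: M=56.9800, payoff=8.3481, prob=0.002716
UDUUD: M=80.6600, payoff=25.0289, prob=0.014665
DUUUD: M=73.7908, payoff=25.0289, prob=0.014665
UUUUD: M=104.4570, payoff=0.0000, prob=0.079191
DDDDU: M=56.9800, payoff=0.0000, prob=0.000503
UDDDU: M=80.6600, payoff=8.3481, prob=0.002716
DUDDU: M=62.1082, payoff=8.3481, prob=0.002716
UUDDU: M=87.9194, payoff=0.0000, prob=0.014665
DDUDU: M=56.9800, payoff=8.3481, prob=0.002716
UDUDU: M=80.6600, payoff=25.0289, prob=0.014665
DUUDU: M=67.6979, payoff=25.0289, prob=0.014665
UUUDU: M=95.8321, payoff=0.0000, prob=0.079191
DDDUU: M=56.9800, payoff=8.3481, prob=0.002716
UDDUU: M=80.6600, payoff=25.0289, prob=0.014665
DUDUU: M=62.1082, payoff=25.0289, prob=0.014665
UUDUU: M=87.9194, payoff=0.0000, prob=0.079191
DDUUU: M=56.9800, payoff=25.0289, prob=0.014665
UDUUU: M=80.6600, payoff=48.6419, prob=0.079191
DUUUU: M=80.4319, payoff=48.6419, prob=0.079191
UUUUU: M=113.8582, payoff=0.0000, prob=0.427631
Price = Σ prob·payoff / R^5 = 10.477370 / 1.216653 = 8.6116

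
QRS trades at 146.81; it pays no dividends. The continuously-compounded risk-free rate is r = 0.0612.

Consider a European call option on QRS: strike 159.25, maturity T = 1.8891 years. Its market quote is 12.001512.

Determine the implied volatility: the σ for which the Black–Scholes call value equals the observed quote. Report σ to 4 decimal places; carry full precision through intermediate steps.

At σ = 0.1179 the Black–Scholes value reproduces the quote:
σ√T = 0.1179·√1.8891 = 0.162047
d₁ = (ln(S/K) + (r+σ²/2)T) / (σ√T) = (ln(146.81/159.25) + (0.0612+0.1179²/2)·1.8891) / 0.162047 = (-0.081336 + 0.128743) / 0.162047 = 0.292548
d₂ = d₁ − σ√T = 0.292548 − 0.162047 = 0.130500
e^{−rT} = 0.890820
N(d₁) = 0.615066,  N(d₂) = 0.551915
V = S·N(d₁) − K·e^{−rT}·N(d₂) = 90.297841 − 78.296329 = 12.001512 (equal to the quote); since ∂V/∂σ > 0 for all σ, the implied volatility is unique

sigma = 0.1179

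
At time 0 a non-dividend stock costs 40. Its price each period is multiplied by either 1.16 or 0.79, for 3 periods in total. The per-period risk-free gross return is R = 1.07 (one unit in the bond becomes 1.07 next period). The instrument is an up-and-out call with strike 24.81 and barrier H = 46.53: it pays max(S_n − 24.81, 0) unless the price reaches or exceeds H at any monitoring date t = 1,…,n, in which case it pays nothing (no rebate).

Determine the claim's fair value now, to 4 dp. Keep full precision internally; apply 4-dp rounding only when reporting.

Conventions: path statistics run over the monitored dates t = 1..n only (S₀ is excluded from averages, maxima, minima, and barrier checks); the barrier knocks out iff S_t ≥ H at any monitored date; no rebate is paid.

Risk-neutral up-probability p* = (R−d)/(u−d) = (1.07−0.79)/(1.16−0.79) = 0.7568; the claim prices as the p*-weighted sum of path payoffs discounted by R^3.
Enumerate all 2^3 = 8 price paths (U = up ×1.16, D = down ×0.79); each path with k up-moves has probability p*^k·(1−p*)^(3−k).
DDD: M=31.6000, payoff=0.0000, prob=0.014392
UDD: M=46.4000, payoff=4.1482, prob=0.044775
DUD: M=36.6560, payoff=4.1482, prob=0.044775
UUD: M=53.8240, payoff=0.0000, prob=0.139301
DDU: M=31.6000, payoff=4.1482, prob=0.044775
UDU: M=46.4000, payoff=17.7110, prob=0.139301
DUU: M=42.5210, payoff=17.7110, prob=0.139301
UUU: M=62.4358, payoff=0.0000, prob=0.433380
Price = Σ prob·payoff / R^3 = 5.491515 / 1.225043 = 4.4827

price = 4.4827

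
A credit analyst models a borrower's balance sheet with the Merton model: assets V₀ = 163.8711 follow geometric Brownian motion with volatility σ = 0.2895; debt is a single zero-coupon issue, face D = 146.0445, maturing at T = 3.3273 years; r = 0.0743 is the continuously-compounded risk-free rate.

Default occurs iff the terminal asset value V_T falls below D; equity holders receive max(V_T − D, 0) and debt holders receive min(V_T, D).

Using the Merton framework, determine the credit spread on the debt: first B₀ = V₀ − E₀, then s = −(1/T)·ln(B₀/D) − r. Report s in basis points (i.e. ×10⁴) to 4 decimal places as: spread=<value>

Apply the equity-as-call identities (strike 146.0445, horizon 3.3273 years):
d₁ = [ln(V₀/D) + (r + σ²/2)T] / (σ√T)
   = [ln(163.8711/146.0445) + (0.0743 + 0.5·0.2895²)·3.3273] / (0.2895·√3.3273)
   = [0.115169 + 0.386649] / 0.528074 = 0.950280
d₂ = d₁ − σ√T = 0.950280 − 0.528074 = 0.422207
N(d₁) = 0.829015,  N(d₂) = 0.663563,  e^(−rT) = 0.780970
E₀ = V₀·N(d₁) − D·e^(−rT)·N(d₂)
   = 163.8711·0.829015 − 146.0445·0.780970·0.663563 = 60.168025
B₀ = V₀ − E₀ = 163.8711 − 60.168025 = 103.703075
spread = −(1/T)·ln(B₀/D) − r = −(1/3.3273)·ln(103.703075/146.0445) − 0.0743 = 0.02860013
in basis points: 0.02860013 × 10⁴ = 286.0013 bp

spread=286.0013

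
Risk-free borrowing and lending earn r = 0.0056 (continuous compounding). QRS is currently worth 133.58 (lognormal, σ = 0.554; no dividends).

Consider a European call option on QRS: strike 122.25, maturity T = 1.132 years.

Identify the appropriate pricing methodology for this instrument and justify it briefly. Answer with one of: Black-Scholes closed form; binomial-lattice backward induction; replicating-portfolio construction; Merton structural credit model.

Key observation: with QRS following a GBM at constant σ and r, the European call struck at 122.25 prices in closed form — nothing here needs a stepwise model or a balance sheet.

framework: Black-Scholes closed form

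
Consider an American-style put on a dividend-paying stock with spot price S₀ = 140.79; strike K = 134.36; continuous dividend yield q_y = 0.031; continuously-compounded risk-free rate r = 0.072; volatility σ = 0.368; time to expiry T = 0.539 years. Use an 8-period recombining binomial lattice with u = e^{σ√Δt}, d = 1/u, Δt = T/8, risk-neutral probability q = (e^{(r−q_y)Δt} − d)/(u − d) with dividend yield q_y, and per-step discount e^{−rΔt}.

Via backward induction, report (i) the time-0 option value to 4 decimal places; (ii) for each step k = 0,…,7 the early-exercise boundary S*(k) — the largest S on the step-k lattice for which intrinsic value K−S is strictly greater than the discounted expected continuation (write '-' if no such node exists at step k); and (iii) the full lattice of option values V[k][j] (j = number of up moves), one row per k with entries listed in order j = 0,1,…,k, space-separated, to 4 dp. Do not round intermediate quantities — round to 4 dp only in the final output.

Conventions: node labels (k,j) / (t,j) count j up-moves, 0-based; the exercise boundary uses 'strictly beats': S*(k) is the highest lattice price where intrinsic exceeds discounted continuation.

price = 10.6231
boundary = - - - - 96.0805 87.3276 96.0805 105.7108
tree:
10.6231
15.3849 5.7841
21.6183 9.0650 2.4346
29.3377 13.8172 4.2205 0.6044
38.2795 20.3440 7.1772 1.1923 0.0000
47.0324 28.6775 11.8927 2.3520 0.0000 0.0000
54.9880 38.2795 18.9916 4.6395 0.0000 0.0000 0.0000
62.2188 47.0324 28.6492 9.1521 0.0000 0.0000 0.0000 0.0000
68.7909 54.9880 38.2795 18.0536 0.0000 0.0000 0.0000 0.0000 0.0000

Δt=0.06738, u=1.10023, d=0.90890, q=0.49060, disc=e^(-rΔt)=0.99516
k=8 terminal: V=max(K-S,0) → 68.7909 54.9880 38.2795 18.0536 0.0000 0.0000 0.0000 0.0000 0.0000
k=7: j=0 S=72.1412 intr=62.2188 cont=61.7191 V=62.2188[EX]; j=1 S=87.3276 intr=47.0324 cont=46.5644 V=47.0324[EX]; j=2 S=105.7108 intr=28.6492 cont=28.2195 V=28.6492[EX]; j=3 S=127.9640 intr=6.3960 cont=9.1521 V=9.1521[hold]; j=4 S=154.9016 intr=0.0000 cont=0.0000 V=0.0000[hold]; j=5 S=187.5098 intr=0.0000 cont=0.0000 V=0.0000[hold]; j=6 S=226.9824 intr=0.0000 cont=0.0000 V=0.0000[hold]; j=7 S=274.7644 intr=0.0000 cont=0.0000 V=0.0000[hold]  S*(7)=105.7108
k=6: j=0 S=79.3720 intr=54.9880 cont=54.5034 V=54.9880[EX]; j=1 S=96.0805 intr=38.2795 cont=37.8297 V=38.2795[EX]; j=2 S=116.3064 intr=18.0536 cont=18.9916 V=18.9916[hold]; j=3 S=140.7900 intr=0.0000 cont=4.6395 V=4.6395[hold]; j=4 S=170.4276 intr=0.0000 cont=0.0000 V=0.0000[hold]; j=5 S=206.3042 intr=0.0000 cont=0.0000 V=0.0000[hold]; j=6 S=249.7332 intr=0.0000 cont=0.0000 V=0.0000[hold]  S*(6)=96.0805
k=5: j=0 S=87.3276 intr=47.0324 cont=46.5644 V=47.0324[EX]; j=1 S=105.7108 intr=28.6492 cont=28.6775 V=28.6775[hold]; j=2 S=127.9640 intr=6.3960 cont=11.8927 V=11.8927[hold]; j=3 S=154.9016 intr=0.0000 cont=2.3520 V=2.3520[hold]; j=4 S=187.5098 intr=0.0000 cont=0.0000 V=0.0000[hold]; j=5 S=226.9824 intr=0.0000 cont=0.0000 V=0.0000[hold]  S*(5)=87.3276
k=4: j=0 S=96.0805 intr=38.2795 cont=37.8435 V=38.2795[EX]; j=1 S=116.3064 intr=18.0536 cont=20.3440 V=20.3440[hold]; j=2 S=140.7900 intr=0.0000 cont=7.1772 V=7.1772[hold]; j=3 S=170.4276 intr=0.0000 cont=1.1923 V=1.1923[hold]; j=4 S=206.3042 intr=0.0000 cont=0.0000 V=0.0000[hold]  S*(4)=96.0805
k=3: j=0 S=105.7108 intr=28.6492 cont=29.3377 V=29.3377[hold]; j=1 S=127.9640 intr=6.3960 cont=13.8172 V=13.8172[hold]; j=2 S=154.9016 intr=0.0000 cont=4.2205 V=4.2205[hold]; j=3 S=187.5098 intr=0.0000 cont=0.6044 V=0.6044[hold]  S*(3)=-
k=2: j=0 S=116.3064 intr=18.0536 cont=21.6183 V=21.6183[hold]; j=1 S=140.7900 intr=0.0000 cont=9.0650 V=9.0650[hold]; j=2 S=170.4276 intr=0.0000 cont=2.4346 V=2.4346[hold]  S*(2)=-
k=1: j=0 S=127.9640 intr=6.3960 cont=15.3849 V=15.3849[hold]; j=1 S=154.9016 intr=0.0000 cont=5.7841 V=5.7841[hold]  S*(1)=-
k=0: j=0 S=140.7900 intr=0.0000 cont=10.6231 V=10.6231[hold]  S*(0)=-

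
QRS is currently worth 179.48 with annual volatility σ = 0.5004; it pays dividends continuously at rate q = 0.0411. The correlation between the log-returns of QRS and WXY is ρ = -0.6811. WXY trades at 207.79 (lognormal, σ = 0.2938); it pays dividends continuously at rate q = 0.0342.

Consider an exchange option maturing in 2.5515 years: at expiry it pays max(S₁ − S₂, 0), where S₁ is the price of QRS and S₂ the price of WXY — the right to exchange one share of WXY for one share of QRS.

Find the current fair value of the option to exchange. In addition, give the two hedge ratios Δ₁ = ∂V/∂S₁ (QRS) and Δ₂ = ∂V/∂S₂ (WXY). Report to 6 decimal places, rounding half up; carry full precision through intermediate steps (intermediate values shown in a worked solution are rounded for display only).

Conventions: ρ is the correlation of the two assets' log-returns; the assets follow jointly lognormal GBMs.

exchange price = 64.004859
Δ1 = 0.604985
Δ2 = -0.214533

σ_eff = √(σ₁² + σ₂² − 2ρσ₁σ₂) = √(0.5004² + 0.2938² − 2·-0.6811·0.5004·0.2938) = 0.732793
d₁ = (ln(S₁/S₂) + (q₂ − q₁ + σ_eff²/2)T) / (σ_eff√T) = (ln(179.48/207.79) + (0.0342 − 0.0411 + 0.268493)·2.5515) / 1.170521 = 0.445093
d₂ = d₁ − σ_eff√T = 0.445093 − 1.170521 = -0.725428
N(d₁) = 0.671874,  N(d₂) = 0.234095
V = S₁·e^{−q₁T}·N(d₁) − S₂·e^{−q₂T}·N(d₂) = 108.582693 − 44.577834 = 64.004859
Key observation: the rate r is irrelevant here: denominating values in WXY turns the exchange into a ratio option on S₁/S₂, and discounting at r drops out.
Δ₁ = e^{−q₁T}·N(d₁) = 0.604985;  Δ₂ = −e^{−q₂T}·N(d₂) = -0.214533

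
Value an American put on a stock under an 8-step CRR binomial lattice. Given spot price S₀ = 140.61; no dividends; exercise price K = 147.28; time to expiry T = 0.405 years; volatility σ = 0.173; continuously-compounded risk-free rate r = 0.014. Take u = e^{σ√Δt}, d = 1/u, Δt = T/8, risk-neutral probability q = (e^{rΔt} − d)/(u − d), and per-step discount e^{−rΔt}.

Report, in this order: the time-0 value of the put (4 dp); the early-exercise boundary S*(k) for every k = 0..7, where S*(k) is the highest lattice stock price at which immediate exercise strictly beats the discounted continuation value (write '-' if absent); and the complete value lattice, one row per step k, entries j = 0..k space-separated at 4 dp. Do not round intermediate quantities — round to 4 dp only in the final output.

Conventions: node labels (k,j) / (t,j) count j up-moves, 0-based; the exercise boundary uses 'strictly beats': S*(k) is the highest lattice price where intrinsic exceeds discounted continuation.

price = 9.9298
boundary = - - - 125.1127 120.3363 125.1127 130.0788 135.2419
tree:
9.9298
13.4100 6.4550
17.5394 9.2893 3.6228
22.1673 12.9249 5.6578 1.5879
26.9437 17.2982 8.5589 2.7574 0.4178
31.5378 22.1673 12.4415 4.6788 0.8351 0.0000
35.9565 26.9437 17.2012 7.6874 1.6693 0.0000 0.0000
40.2065 31.5378 22.1673 12.0381 3.3368 0.0000 0.0000 0.0000
44.2943 35.9565 26.9437 17.2012 6.6700 0.0000 0.0000 0.0000 0.0000

Δt=0.05063, u=1.03969, d=0.96182, q=0.49937, disc=e^(-rΔt)=0.99929
k=8 terminal: V=max(K-S,0) → 44.2943 35.9565 26.9437 17.2012 6.6700 0.0000 0.0000 0.0000 0.0000
k=7: j=0 S=107.0735 intr=40.2065 cont=40.1022 V=40.2065[EX]; j=1 S=115.7422 intr=31.5378 cont=31.4335 V=31.5378[EX]; j=2 S=125.1127 intr=22.1673 cont=22.0629 V=22.1673[EX]; j=3 S=135.2419 intr=12.0381 cont=11.9337 V=12.0381[EX]; j=4 S=146.1912 intr=1.0888 cont=3.3368 V=3.3368[hold]; j=5 S=158.0269 intr=0.0000 cont=0.0000 V=0.0000[hold]; j=6 S=170.8208 intr=0.0000 cont=0.0000 V=0.0000[hold]; j=7 S=184.6505 intr=0.0000 cont=0.0000 V=0.0000[hold]  S*(7)=135.2419
k=6: j=0 S=111.3235 intr=35.9565 cont=35.8522 V=35.9565[EX]; j=1 S=120.3363 intr=26.9437 cont=26.8394 V=26.9437[EX]; j=2 S=130.0788 intr=17.2012 cont=17.0969 V=17.2012[EX]; j=3 S=140.6100 intr=6.6700 cont=7.6874 V=7.6874[hold]; j=4 S=151.9939 intr=0.0000 cont=1.6693 V=1.6693[hold]; j=5 S=164.2994 intr=0.0000 cont=0.0000 V=0.0000[hold]; j=6 S=177.6011 intr=0.0000 cont=0.0000 V=0.0000[hold]  S*(6)=130.0788
k=5: j=0 S=115.7422 intr=31.5378 cont=31.4335 V=31.5378[EX]; j=1 S=125.1127 intr=22.1673 cont=22.0629 V=22.1673[EX]; j=2 S=135.2419 intr=12.0381 cont=12.4415 V=12.4415[hold]; j=3 S=146.1912 intr=1.0888 cont=4.6788 V=4.6788[hold]; j=4 S=158.0269 intr=0.0000 cont=0.8351 V=0.8351[hold]; j=5 S=170.8208 intr=0.0000 cont=0.0000 V=0.0000[hold]  S*(5)=125.1127
k=4: j=0 S=120.3363 intr=26.9437 cont=26.8394 V=26.9437[EX]; j=1 S=130.0788 intr=17.2012 cont=17.2982 V=17.2982[hold]; j=2 S=140.6100 intr=6.6700 cont=8.5589 V=8.5589[hold]; j=3 S=151.9939 intr=0.0000 cont=2.7574 V=2.7574[hold]; j=4 S=164.2994 intr=0.0000 cont=0.4178 V=0.4178[hold]  S*(4)=120.3363
k=3: j=0 S=125.1127 intr=22.1673 cont=22.1113 V=22.1673[EX]; j=1 S=135.2419 intr=12.0381 cont=12.9249 V=12.9249[hold]; j=2 S=146.1912 intr=1.0888 cont=5.6578 V=5.6578[hold]; j=3 S=158.0269 intr=0.0000 cont=1.5879 V=1.5879[hold]  S*(3)=125.1127
k=2: j=0 S=130.0788 intr=17.2012 cont=17.5394 V=17.5394[hold]; j=1 S=140.6100 intr=6.6700 cont=9.2893 V=9.2893[hold]; j=2 S=151.9939 intr=0.0000 cont=3.6228 V=3.6228[hold]  S*(2)=-
k=1: j=0 S=135.2419 intr=12.0381 cont=13.4100 V=13.4100[hold]; j=1 S=146.1912 intr=1.0888 cont=6.4550 V=6.4550[hold]  S*(1)=-
k=0: j=0 S=140.6100 intr=6.6700 cont=9.9298 V=9.9298[hold]  S*(0)=-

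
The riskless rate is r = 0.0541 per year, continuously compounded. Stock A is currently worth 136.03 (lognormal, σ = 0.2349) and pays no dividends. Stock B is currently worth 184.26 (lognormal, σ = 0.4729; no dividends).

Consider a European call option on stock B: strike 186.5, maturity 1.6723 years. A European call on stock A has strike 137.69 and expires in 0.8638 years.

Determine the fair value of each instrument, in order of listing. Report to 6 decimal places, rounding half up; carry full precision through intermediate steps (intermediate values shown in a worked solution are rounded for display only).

price(stock B call K=186.5) = 49.879091
price(stock A call K=137.69) = 14.081458

[stock B call K=186.5]
σ√T = 0.4729·√1.6723 = 0.611542
d₁ = (ln(S/K) + (r+σ²/2)T) / (σ√T) = (ln(184.26/186.5) + (0.0541+0.4729²/2)·1.6723) / 0.611542 = (-0.012083 + 0.277463) / 0.611542 = 0.433952
d₂ = d₁ − σ√T = 0.433952 − 0.611542 = -0.177590
e^{−rT} = 0.913500
N(d₁) = 0.667838,  N(d₂) = 0.429522
price = S·N(d₁) − K·e^{−rT}·N(d₂) = 123.055890 − 73.176799 = 49.879091
[stock A call K=137.69]
σ√T = 0.2349·√0.8638 = 0.218318
d₁ = (ln(S/K) + (r+σ²/2)T) / (σ√T) = (ln(136.03/137.69) + (0.0541+0.2349²/2)·0.8638) / 0.218318 = (-0.012129 + 0.070563) / 0.218318 = 0.267654
d₂ = d₁ − σ√T = 0.267654 − 0.218318 = 0.049336
e^{−rT} = 0.954344
N(d₁) = 0.605517,  N(d₂) = 0.519674
price = S·N(d₁) − K·e^{−rT}·N(d₂) = 82.368485 − 68.287027 = 14.081458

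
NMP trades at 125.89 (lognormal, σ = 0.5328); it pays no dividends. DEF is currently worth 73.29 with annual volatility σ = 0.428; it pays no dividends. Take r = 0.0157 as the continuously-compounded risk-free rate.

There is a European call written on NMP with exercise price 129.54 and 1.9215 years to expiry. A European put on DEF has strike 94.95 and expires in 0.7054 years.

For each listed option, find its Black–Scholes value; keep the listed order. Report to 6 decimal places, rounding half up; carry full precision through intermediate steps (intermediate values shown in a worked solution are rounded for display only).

price(NMP call K=129.54) = 36.337514
price(DEF put K=94.95) = 24.912239

[NMP call K=129.54]
σ√T = 0.5328·√1.9215 = 0.738558
d₁ = (ln(S/K) + (r+σ²/2)T) / (σ√T) = (ln(125.89/129.54) + (0.0157+0.5328²/2)·1.9215) / 0.738558 = (-0.028581 + 0.302901) / 0.738558 = 0.371427
d₂ = d₁ − σ√T = 0.371427 − 0.738558 = -0.367131
e^{−rT} = 0.970283
N(d₁) = 0.644840,  N(d₂) = 0.356761
price = S·N(d₁) − K·e^{−rT}·N(d₂) = 81.178925 − 44.841411 = 36.337514
[DEF put K=94.95]
σ√T = 0.428·√0.7054 = 0.359469
d₁ = (ln(S/K) + (r+σ²/2)T) / (σ√T) = (ln(73.29/94.95) + (0.0157+0.428²/2)·0.7054) / 0.359469 = (-0.258926 + 0.075684) / 0.359469 = -0.509759
d₂ = d₁ − σ√T = -0.509759 − 0.359469 = -0.869228
e^{−rT} = 0.988986
N(−d₁) = 0.694890,  N(−d₂) = 0.807639
price = K·e^{−rT}·N(−d₂) − S·N(−d₁) = 75.840709 − 50.928470 = 24.912239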